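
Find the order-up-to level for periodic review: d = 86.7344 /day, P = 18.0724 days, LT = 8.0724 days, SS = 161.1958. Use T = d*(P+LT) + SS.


P + LT = 26.1448
d*(P+LT) = 86.7344 * 26.1448 = 2267.6535
T = 2267.6535 + 161.1958 = 2428.8493

2428.8493 units


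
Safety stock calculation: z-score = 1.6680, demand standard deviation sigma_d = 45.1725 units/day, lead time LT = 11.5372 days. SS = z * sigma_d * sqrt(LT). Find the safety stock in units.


sqrt(LT) = sqrt(11.5372) = 3.3966
SS = 1.6680 * 45.1725 * 3.3966 = 255.9295

255.9295 units


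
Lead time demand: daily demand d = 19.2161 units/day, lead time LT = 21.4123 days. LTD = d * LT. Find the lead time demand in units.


LTD = 19.2161 * 21.4123 = 411.4609

411.4609 units


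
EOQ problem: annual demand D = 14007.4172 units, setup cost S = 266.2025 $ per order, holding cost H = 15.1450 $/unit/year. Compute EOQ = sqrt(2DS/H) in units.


2*D*S = 2 * 14007.4172 * 266.2025 = 7457618.9544
2*D*S/H = 492414.5893
EOQ = sqrt(492414.5893) = 701.7226

701.7226 units


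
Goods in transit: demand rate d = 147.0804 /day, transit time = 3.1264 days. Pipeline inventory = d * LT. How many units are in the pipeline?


Pipeline = 147.0804 * 3.1264 = 459.8322

459.8322 units


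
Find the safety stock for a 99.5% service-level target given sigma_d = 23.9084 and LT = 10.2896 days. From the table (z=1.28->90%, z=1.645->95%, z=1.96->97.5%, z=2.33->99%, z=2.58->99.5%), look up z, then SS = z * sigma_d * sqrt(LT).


From the table, SL = 99.5% corresponds to z = 2.58
sqrt(LT) = sqrt(10.2896) = 3.2077
SS = 2.58 * 23.9084 * 3.2077 = 197.8652

197.8652 units


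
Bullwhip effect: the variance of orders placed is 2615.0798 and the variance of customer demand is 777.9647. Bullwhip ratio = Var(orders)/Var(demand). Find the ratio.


BW = 2615.0798 / 777.9647 = 3.3614

3.3614


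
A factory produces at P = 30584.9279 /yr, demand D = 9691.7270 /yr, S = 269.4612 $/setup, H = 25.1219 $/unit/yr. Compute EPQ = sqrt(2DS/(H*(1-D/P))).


1 - D/P = 1 - 0.3169 = 0.6831
H*(1-D/P) = 17.1613
2DS = 5223088.7750
EPQ = sqrt(304352.8730) = 551.6819

551.6819 units


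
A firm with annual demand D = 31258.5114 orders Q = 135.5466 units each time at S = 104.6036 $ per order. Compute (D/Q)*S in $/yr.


Number of orders = D/Q = 230.6108
Cost = 230.6108 * 104.6036 = 24122.7211

24122.7211 $/yr


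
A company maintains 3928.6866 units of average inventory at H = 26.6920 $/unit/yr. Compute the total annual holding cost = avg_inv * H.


Cost = 3928.6866 * 26.6920 = 104864.5027

104864.5027 $/yr


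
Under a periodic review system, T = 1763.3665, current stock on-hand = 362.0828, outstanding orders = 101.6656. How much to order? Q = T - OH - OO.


Inventory position = OH + OO = 362.0828 + 101.6656 = 463.7484
Q = 1763.3665 - 463.7484 = 1299.6181

1299.6181 units


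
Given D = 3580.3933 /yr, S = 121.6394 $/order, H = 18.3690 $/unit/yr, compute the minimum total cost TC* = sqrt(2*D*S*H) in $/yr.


2*D*S*H = 16000019.6068
TC* = sqrt(16000019.6068) = 4000.0025

4000.0025 $/yr


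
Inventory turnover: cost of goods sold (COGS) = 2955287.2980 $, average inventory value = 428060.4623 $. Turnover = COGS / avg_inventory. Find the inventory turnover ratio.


Turnover = 2955287.2980 / 428060.4623 = 6.9039

6.9039


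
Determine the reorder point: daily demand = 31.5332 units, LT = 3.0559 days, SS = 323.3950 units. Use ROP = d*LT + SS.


d*LT = 31.5332 * 3.0559 = 96.3623
ROP = 96.3623 + 323.3950 = 419.7573

419.7573 units


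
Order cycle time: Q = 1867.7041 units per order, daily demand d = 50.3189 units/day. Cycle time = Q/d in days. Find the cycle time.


Cycle = 1867.7041 / 50.3189 = 37.1173

37.1173 days


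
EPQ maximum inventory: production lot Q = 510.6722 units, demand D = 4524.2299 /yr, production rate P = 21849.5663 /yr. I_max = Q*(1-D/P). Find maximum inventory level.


D/P = 0.2071
1 - D/P = 0.7929
I_max = 510.6722 * 0.7929 = 404.9310

404.9310 units


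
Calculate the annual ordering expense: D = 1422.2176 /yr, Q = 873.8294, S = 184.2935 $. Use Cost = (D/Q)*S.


Number of orders = D/Q = 1.6276
Cost = 1.6276 * 184.2935 = 299.9504

299.9504 $/yr


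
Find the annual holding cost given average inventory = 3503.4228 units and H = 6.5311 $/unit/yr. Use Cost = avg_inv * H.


Cost = 3503.4228 * 6.5311 = 22881.2046

22881.2046 $/yr


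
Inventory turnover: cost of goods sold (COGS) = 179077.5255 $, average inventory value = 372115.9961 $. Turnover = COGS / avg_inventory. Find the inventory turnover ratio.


Turnover = 179077.5255 / 372115.9961 = 0.4812

0.4812


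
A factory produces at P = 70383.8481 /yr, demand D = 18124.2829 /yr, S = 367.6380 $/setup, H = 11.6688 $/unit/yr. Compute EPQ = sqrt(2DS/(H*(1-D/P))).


1 - D/P = 1 - 0.2575 = 0.7425
H*(1-D/P) = 8.6640
2DS = 13326350.2336
EPQ = sqrt(1538127.1637) = 1240.2125

1240.2125 units


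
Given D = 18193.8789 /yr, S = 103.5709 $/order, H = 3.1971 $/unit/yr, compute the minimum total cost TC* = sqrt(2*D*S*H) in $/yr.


2*D*S*H = 12048951.7707
TC* = sqrt(12048951.7707) = 3471.1600

3471.1600 $/yr


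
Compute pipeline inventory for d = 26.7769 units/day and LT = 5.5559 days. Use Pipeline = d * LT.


Pipeline = 26.7769 * 5.5559 = 148.7698

148.7698 units


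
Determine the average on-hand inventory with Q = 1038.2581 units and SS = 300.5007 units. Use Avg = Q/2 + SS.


Q/2 = 519.1291
Avg = 519.1291 + 300.5007 = 819.6298

819.6298 units


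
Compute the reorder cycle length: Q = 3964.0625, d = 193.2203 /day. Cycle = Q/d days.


Cycle = 3964.0625 / 193.2203 = 20.5158

20.5158 days


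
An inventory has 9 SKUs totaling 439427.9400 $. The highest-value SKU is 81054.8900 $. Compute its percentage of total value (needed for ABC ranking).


Top item = 81054.8900
Total = 439427.9400
Percentage = 81054.8900 / 439427.9400 * 100 = 18.4455

18.4455%


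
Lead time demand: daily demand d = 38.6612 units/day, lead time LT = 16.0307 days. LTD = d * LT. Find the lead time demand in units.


LTD = 38.6612 * 16.0307 = 619.7661

619.7661 units


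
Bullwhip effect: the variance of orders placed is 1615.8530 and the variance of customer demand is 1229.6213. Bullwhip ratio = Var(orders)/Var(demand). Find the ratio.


BW = 1615.8530 / 1229.6213 = 1.3141

1.3141


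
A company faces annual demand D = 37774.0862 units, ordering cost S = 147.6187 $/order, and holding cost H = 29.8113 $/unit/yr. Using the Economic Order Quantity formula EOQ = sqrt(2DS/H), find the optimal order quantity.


2*D*S = 2 * 37774.0862 * 147.6187 = 11152322.9971
2*D*S/H = 374097.1711
EOQ = sqrt(374097.1711) = 611.6348

611.6348 units


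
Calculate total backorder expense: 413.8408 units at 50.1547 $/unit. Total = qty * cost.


Total = 413.8408 * 50.1547 = 20756.0612

20756.0612 $


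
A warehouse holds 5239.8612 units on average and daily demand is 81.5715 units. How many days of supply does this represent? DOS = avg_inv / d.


DOS = 5239.8612 / 81.5715 = 64.2364

64.2364 days


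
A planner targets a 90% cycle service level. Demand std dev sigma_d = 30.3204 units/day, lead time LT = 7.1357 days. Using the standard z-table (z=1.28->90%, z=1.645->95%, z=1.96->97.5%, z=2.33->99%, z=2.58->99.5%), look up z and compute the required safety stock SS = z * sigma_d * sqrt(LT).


From the table, SL = 90% corresponds to z = 1.28
sqrt(LT) = sqrt(7.1357) = 2.6713
SS = 1.28 * 30.3204 * 2.6713 = 103.6724

103.6724 units


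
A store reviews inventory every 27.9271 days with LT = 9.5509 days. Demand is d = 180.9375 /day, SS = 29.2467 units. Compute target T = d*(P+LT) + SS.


P + LT = 37.4780
d*(P+LT) = 180.9375 * 37.4780 = 6781.1756
T = 6781.1756 + 29.2467 = 6810.4223

6810.4223 units


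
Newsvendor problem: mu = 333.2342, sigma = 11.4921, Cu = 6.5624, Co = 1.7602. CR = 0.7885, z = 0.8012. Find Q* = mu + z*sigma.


CR = Cu/(Cu+Co) = 6.5624/(6.5624+1.7602) = 0.7885
z = 0.8012
Q* = 333.2342 + 0.8012 * 11.4921 = 342.4417

342.4417 units


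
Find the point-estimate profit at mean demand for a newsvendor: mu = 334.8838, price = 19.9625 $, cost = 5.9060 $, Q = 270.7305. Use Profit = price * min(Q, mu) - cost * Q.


Sales at mu = min(270.7305, 334.8838) = 270.7305
Revenue = 19.9625 * 270.7305 = 5404.4576
Total cost = 5.9060 * 270.7305 = 1598.9343
Profit = 5404.4576 - 1598.9343 = 3805.5233

3805.5233 $


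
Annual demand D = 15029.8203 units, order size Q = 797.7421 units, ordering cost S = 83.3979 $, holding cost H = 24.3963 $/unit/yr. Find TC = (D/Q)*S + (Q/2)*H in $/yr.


Ordering cost = D*S/Q = 1571.2540
Holding cost = Q*H/2 = 9730.9778
TC = 1571.2540 + 9730.9778 = 11302.2318

11302.2318 $/yr


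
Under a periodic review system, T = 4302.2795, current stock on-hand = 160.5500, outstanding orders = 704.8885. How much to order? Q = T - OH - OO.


Inventory position = OH + OO = 160.5500 + 704.8885 = 865.4385
Q = 4302.2795 - 865.4385 = 3436.8410

3436.8410 units


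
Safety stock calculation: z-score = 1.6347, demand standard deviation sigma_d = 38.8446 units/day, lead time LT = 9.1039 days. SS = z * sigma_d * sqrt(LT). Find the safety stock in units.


sqrt(LT) = sqrt(9.1039) = 3.0173
SS = 1.6347 * 38.8446 * 3.0173 = 191.5942

191.5942 units


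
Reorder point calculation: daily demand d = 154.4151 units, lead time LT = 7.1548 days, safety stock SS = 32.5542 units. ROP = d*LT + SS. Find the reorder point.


d*LT = 154.4151 * 7.1548 = 1104.8092
ROP = 1104.8092 + 32.5542 = 1137.3634

1137.3634 units


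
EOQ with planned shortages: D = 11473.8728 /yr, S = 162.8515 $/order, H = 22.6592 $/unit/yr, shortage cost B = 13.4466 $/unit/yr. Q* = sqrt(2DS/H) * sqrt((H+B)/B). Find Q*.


sqrt(2DS/H) = 406.1099
sqrt((H+B)/B) = 1.6386
Q* = 406.1099 * 1.6386 = 665.4660

665.4660 units


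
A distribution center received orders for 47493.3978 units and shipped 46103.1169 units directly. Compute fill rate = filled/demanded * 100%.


FR = 46103.1169 / 47493.3978 * 100 = 97.0727

97.0727%


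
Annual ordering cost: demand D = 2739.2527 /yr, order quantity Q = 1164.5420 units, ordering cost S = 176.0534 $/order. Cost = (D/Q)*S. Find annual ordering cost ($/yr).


Number of orders = D/Q = 2.3522
Cost = 2.3522 * 176.0534 = 414.1154

414.1154 $/yr


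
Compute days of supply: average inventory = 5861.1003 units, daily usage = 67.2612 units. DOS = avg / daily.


DOS = 5861.1003 / 67.2612 = 87.1394

87.1394 days


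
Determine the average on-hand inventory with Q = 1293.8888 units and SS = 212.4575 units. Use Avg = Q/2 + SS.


Q/2 = 646.9444
Avg = 646.9444 + 212.4575 = 859.4019

859.4019 units


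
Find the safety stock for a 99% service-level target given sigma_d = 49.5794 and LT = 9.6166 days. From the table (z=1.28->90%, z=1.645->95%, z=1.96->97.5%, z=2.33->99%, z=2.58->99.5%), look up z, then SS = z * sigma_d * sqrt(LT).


From the table, SL = 99% corresponds to z = 2.33
sqrt(LT) = sqrt(9.6166) = 3.1011
SS = 2.33 * 49.5794 * 3.1011 = 358.2350

358.2350 units


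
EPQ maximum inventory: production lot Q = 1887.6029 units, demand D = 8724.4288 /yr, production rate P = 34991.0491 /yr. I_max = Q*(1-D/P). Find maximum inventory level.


D/P = 0.2493
1 - D/P = 0.7507
I_max = 1887.6029 * 0.7507 = 1416.9609

1416.9609 units


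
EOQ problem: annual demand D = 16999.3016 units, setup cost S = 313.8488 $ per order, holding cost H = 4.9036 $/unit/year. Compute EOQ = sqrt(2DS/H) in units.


2*D*S = 2 * 16999.3016 * 313.8488 = 10670420.8160
2*D*S/H = 2176038.1793
EOQ = sqrt(2176038.1793) = 1475.1401

1475.1401 units


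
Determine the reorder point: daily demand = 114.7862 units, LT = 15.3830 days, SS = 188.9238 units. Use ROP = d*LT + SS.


d*LT = 114.7862 * 15.3830 = 1765.7561
ROP = 1765.7561 + 188.9238 = 1954.6799

1954.6799 units


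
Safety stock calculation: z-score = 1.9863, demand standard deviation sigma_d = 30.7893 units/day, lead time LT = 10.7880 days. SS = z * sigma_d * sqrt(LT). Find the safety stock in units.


sqrt(LT) = sqrt(10.7880) = 3.2845
SS = 1.9863 * 30.7893 * 3.2845 = 200.8700

200.8700 units


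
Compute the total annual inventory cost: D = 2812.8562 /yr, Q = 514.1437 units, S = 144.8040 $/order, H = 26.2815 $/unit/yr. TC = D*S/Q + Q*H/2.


Ordering cost = D*S/Q = 792.2159
Holding cost = Q*H/2 = 6756.2338
TC = 792.2159 + 6756.2338 = 7548.4498

7548.4498 $/yr


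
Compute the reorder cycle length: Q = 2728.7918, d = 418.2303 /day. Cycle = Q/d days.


Cycle = 2728.7918 / 418.2303 = 6.5246

6.5246 days


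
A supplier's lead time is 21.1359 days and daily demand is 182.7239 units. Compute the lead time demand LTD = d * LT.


LTD = 182.7239 * 21.1359 = 3862.0341

3862.0341 units


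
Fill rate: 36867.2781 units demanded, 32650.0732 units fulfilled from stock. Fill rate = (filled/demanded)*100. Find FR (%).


FR = 32650.0732 / 36867.2781 * 100 = 88.5611

88.5611%


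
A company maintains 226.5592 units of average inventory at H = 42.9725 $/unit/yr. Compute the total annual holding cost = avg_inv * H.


Cost = 226.5592 * 42.9725 = 9735.8152

9735.8152 $/yr


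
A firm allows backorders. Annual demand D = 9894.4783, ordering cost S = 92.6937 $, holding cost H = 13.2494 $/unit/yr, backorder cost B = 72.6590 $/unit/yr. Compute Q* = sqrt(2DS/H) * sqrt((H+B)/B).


sqrt(2DS/H) = 372.0818
sqrt((H+B)/B) = 1.0874
Q* = 372.0818 * 1.0874 = 404.5867

404.5867 units


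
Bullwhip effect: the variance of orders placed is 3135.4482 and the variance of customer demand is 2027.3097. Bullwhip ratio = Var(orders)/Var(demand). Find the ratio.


BW = 3135.4482 / 2027.3097 = 1.5466

1.5466


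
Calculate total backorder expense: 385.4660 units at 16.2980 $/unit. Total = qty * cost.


Total = 385.4660 * 16.2980 = 6282.3249

6282.3249 $


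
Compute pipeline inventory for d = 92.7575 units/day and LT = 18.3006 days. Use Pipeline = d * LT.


Pipeline = 92.7575 * 18.3006 = 1697.5179

1697.5179 units


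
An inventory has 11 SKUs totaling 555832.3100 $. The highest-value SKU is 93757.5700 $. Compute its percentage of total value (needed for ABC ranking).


Top item = 93757.5700
Total = 555832.3100
Percentage = 93757.5700 / 555832.3100 * 100 = 16.8680

16.8680%


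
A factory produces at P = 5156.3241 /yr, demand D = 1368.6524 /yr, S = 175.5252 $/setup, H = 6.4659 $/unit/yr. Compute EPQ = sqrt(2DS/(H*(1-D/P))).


1 - D/P = 1 - 0.2654 = 0.7346
H*(1-D/P) = 4.7496
2DS = 480465.9725
EPQ = sqrt(101158.3018) = 318.0539

318.0539 units


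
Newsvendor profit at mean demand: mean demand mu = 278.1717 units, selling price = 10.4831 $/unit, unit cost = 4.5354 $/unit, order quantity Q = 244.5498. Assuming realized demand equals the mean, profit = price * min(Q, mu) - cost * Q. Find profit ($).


Sales at mu = min(244.5498, 278.1717) = 244.5498
Revenue = 10.4831 * 244.5498 = 2563.6400
Total cost = 4.5354 * 244.5498 = 1109.1312
Profit = 2563.6400 - 1109.1312 = 1454.5088

1454.5088 $


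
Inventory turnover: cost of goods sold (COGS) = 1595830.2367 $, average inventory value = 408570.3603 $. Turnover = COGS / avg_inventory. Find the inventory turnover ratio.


Turnover = 1595830.2367 / 408570.3603 = 3.9059

3.9059


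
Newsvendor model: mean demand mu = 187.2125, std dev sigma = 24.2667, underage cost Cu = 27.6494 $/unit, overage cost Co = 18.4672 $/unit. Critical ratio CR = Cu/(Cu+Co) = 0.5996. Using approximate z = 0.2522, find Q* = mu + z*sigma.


CR = Cu/(Cu+Co) = 27.6494/(27.6494+18.4672) = 0.5996
z = 0.2522
Q* = 187.2125 + 0.2522 * 24.2667 = 193.3326

193.3326 units


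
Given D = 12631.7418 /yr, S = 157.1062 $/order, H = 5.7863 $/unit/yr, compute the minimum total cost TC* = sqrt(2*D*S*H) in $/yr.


2*D*S*H = 22966113.4778
TC* = sqrt(22966113.4778) = 4792.2973

4792.2973 $/yr


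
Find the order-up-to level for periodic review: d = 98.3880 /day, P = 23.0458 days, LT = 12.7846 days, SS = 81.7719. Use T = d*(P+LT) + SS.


P + LT = 35.8304
d*(P+LT) = 98.3880 * 35.8304 = 3525.2814
T = 3525.2814 + 81.7719 = 3607.0533

3607.0533 units


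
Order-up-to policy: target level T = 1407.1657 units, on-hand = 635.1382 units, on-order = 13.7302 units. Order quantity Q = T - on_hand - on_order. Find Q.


Inventory position = OH + OO = 635.1382 + 13.7302 = 648.8684
Q = 1407.1657 - 648.8684 = 758.2973

758.2973 units


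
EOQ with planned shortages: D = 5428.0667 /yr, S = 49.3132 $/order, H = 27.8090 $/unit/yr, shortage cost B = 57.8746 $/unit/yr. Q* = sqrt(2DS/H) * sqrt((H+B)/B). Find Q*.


sqrt(2DS/H) = 138.7479
sqrt((H+B)/B) = 1.2168
Q* = 138.7479 * 1.2168 = 168.8229

168.8229 units


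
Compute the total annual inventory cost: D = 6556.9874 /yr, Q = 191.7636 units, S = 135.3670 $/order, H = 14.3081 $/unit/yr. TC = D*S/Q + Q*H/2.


Ordering cost = D*S/Q = 4628.6142
Holding cost = Q*H/2 = 1371.8864
TC = 4628.6142 + 1371.8864 = 6000.5005

6000.5005 $/yr


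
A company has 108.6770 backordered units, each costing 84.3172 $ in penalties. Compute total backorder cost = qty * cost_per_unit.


Total = 108.6770 * 84.3172 = 9163.3403

9163.3403 $


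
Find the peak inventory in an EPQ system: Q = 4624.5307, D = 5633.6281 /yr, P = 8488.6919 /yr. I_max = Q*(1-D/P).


D/P = 0.6637
1 - D/P = 0.3363
I_max = 4624.5307 * 0.3363 = 1555.4022

1555.4022 units


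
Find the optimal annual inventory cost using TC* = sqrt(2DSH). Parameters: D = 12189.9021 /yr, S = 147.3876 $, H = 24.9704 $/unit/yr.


2*D*S*H = 89725659.6251
TC* = sqrt(89725659.6251) = 9472.3629

9472.3629 $/yr


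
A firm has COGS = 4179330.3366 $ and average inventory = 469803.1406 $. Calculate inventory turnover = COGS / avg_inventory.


Turnover = 4179330.3366 / 469803.1406 = 8.8959

8.8959


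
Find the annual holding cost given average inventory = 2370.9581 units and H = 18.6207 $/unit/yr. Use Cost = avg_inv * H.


Cost = 2370.9581 * 18.6207 = 44148.8995

44148.8995 $/yr


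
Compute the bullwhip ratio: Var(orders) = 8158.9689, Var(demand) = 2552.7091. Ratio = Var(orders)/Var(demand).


BW = 8158.9689 / 2552.7091 = 3.1962

3.1962


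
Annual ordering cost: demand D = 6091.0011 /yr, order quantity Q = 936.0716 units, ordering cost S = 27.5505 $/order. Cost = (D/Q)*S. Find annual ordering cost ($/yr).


Number of orders = D/Q = 6.5070
Cost = 6.5070 * 27.5505 = 179.2706

179.2706 $/yr


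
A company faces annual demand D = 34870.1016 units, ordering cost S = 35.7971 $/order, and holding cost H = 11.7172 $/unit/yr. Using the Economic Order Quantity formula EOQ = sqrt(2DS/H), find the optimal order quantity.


2*D*S = 2 * 34870.1016 * 35.7971 = 2496497.0280
2*D*S/H = 213062.5941
EOQ = sqrt(213062.5941) = 461.5870

461.5870 units


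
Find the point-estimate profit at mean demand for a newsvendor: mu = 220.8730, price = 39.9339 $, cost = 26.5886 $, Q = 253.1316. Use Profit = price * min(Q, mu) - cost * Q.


Sales at mu = min(253.1316, 220.8730) = 220.8730
Revenue = 39.9339 * 220.8730 = 8820.3203
Total cost = 26.5886 * 253.1316 = 6730.4149
Profit = 8820.3203 - 6730.4149 = 2089.9054

2089.9054 $


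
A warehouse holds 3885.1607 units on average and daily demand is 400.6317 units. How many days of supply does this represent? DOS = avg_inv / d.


DOS = 3885.1607 / 400.6317 = 9.6976

9.6976 days


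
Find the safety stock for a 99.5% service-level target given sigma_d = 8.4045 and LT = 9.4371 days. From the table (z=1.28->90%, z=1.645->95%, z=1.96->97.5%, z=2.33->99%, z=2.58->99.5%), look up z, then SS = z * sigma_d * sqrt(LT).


From the table, SL = 99.5% corresponds to z = 2.58
sqrt(LT) = sqrt(9.4371) = 3.0720
SS = 2.58 * 8.4045 * 3.0720 = 66.6118

66.6118 units


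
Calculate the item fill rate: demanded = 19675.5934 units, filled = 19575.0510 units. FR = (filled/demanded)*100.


FR = 19575.0510 / 19675.5934 * 100 = 99.4890

99.4890%


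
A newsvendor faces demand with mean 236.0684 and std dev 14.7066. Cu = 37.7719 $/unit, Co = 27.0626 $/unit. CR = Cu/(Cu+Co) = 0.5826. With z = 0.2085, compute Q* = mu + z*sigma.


CR = Cu/(Cu+Co) = 37.7719/(37.7719+27.0626) = 0.5826
z = 0.2085
Q* = 236.0684 + 0.2085 * 14.7066 = 239.1347

239.1347 units


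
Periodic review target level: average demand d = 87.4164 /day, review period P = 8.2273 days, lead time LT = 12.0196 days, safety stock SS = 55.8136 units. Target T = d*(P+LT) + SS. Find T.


P + LT = 20.2469
d*(P+LT) = 87.4164 * 20.2469 = 1769.9111
T = 1769.9111 + 55.8136 = 1825.7247

1825.7247 units


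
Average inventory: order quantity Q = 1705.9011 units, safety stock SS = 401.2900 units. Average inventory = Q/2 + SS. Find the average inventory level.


Q/2 = 852.9506
Avg = 852.9506 + 401.2900 = 1254.2405

1254.2405 units


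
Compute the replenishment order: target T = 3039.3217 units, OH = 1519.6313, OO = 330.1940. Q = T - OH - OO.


Inventory position = OH + OO = 1519.6313 + 330.1940 = 1849.8253
Q = 3039.3217 - 1849.8253 = 1189.4964

1189.4964 units


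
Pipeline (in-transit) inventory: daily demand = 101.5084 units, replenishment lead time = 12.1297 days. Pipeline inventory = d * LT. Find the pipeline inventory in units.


Pipeline = 101.5084 * 12.1297 = 1231.2664

1231.2664 units


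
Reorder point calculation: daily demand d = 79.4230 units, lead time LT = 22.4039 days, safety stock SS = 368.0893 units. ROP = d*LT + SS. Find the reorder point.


d*LT = 79.4230 * 22.4039 = 1779.3849
ROP = 1779.3849 + 368.0893 = 2147.4742

2147.4742 units


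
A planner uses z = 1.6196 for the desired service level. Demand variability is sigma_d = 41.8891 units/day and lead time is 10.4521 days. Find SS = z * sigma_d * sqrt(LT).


sqrt(LT) = sqrt(10.4521) = 3.2330
SS = 1.6196 * 41.8891 * 3.2330 = 219.3363

219.3363 units


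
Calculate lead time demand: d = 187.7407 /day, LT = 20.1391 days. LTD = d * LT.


LTD = 187.7407 * 20.1391 = 3780.9287

3780.9287 units


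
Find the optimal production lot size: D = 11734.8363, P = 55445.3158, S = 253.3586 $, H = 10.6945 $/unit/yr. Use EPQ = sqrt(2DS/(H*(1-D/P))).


1 - D/P = 1 - 0.2116 = 0.7884
H*(1-D/P) = 8.4310
2DS = 5946243.3924
EPQ = sqrt(705279.8689) = 839.8094

839.8094 units


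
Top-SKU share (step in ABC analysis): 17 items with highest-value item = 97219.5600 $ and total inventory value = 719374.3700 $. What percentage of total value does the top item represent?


Top item = 97219.5600
Total = 719374.3700
Percentage = 97219.5600 / 719374.3700 * 100 = 13.5145

13.5145%


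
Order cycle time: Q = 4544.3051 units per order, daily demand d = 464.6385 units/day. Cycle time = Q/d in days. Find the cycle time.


Cycle = 4544.3051 / 464.6385 = 9.7803

9.7803 days


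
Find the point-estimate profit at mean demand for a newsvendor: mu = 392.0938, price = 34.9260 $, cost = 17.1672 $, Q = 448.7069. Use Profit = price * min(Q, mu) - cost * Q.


Sales at mu = min(448.7069, 392.0938) = 392.0938
Revenue = 34.9260 * 392.0938 = 13694.2681
Total cost = 17.1672 * 448.7069 = 7703.0411
Profit = 13694.2681 - 7703.0411 = 5991.2270

5991.2270 $


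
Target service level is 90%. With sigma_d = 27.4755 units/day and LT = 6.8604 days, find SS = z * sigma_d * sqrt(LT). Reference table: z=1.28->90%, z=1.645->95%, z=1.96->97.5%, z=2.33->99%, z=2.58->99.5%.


From the table, SL = 90% corresponds to z = 1.28
sqrt(LT) = sqrt(6.8604) = 2.6192
SS = 1.28 * 27.4755 * 2.6192 = 92.1150

92.1150 units


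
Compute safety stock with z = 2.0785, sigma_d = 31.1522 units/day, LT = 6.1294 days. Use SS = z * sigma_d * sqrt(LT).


sqrt(LT) = sqrt(6.1294) = 2.4758
SS = 2.0785 * 31.1522 * 2.4758 = 160.3052

160.3052 units


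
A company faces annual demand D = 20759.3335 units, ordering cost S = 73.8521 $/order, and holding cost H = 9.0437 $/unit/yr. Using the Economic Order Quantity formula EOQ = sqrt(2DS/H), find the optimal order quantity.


2*D*S = 2 * 20759.3335 * 73.8521 = 3066240.7472
2*D*S/H = 339047.1541
EOQ = sqrt(339047.1541) = 582.2776

582.2776 units


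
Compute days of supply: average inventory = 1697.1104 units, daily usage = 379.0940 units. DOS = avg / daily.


DOS = 1697.1104 / 379.0940 = 4.4768

4.4768 days


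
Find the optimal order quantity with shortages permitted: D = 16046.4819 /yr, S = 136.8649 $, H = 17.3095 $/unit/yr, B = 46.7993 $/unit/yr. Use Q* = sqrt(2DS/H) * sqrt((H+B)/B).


sqrt(2DS/H) = 503.7426
sqrt((H+B)/B) = 1.1704
Q* = 503.7426 * 1.1704 = 589.5869

589.5869 units


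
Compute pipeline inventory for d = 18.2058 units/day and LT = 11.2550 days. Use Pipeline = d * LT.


Pipeline = 18.2058 * 11.2550 = 204.9063

204.9063 units


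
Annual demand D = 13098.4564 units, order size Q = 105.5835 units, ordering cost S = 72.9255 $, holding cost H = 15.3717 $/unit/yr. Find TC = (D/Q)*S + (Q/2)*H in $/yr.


Ordering cost = D*S/Q = 9046.9769
Holding cost = Q*H/2 = 811.4989
TC = 9046.9769 + 811.4989 = 9858.4758

9858.4758 $/yr


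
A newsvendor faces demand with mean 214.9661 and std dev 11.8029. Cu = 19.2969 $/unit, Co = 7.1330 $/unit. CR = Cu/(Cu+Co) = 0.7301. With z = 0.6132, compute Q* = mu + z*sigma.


CR = Cu/(Cu+Co) = 19.2969/(19.2969+7.1330) = 0.7301
z = 0.6132
Q* = 214.9661 + 0.6132 * 11.8029 = 222.2036

222.2036 units


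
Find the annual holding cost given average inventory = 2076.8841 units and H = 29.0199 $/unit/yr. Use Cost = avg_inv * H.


Cost = 2076.8841 * 29.0199 = 60270.9689

60270.9689 $/yr


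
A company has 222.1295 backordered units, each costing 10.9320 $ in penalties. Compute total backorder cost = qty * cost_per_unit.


Total = 222.1295 * 10.9320 = 2428.3197

2428.3197 $


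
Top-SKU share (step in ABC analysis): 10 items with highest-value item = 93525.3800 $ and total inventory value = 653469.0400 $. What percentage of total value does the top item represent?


Top item = 93525.3800
Total = 653469.0400
Percentage = 93525.3800 / 653469.0400 * 100 = 14.3121

14.3121%


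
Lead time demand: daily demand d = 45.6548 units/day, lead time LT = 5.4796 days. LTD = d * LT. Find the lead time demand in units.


LTD = 45.6548 * 5.4796 = 250.1700

250.1700 units


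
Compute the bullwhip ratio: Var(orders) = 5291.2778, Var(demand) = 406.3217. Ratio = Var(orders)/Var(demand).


BW = 5291.2778 / 406.3217 = 13.0224

13.0224


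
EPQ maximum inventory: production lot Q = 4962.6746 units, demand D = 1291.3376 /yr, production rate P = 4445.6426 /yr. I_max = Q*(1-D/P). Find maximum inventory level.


D/P = 0.2905
1 - D/P = 0.7095
I_max = 4962.6746 * 0.7095 = 3521.1533

3521.1533 units


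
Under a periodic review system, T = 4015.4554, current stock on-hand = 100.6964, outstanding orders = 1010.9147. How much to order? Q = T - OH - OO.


Inventory position = OH + OO = 100.6964 + 1010.9147 = 1111.6111
Q = 4015.4554 - 1111.6111 = 2903.8443

2903.8443 units


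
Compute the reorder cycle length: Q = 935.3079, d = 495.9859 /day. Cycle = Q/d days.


Cycle = 935.3079 / 495.9859 = 1.8858

1.8858 days


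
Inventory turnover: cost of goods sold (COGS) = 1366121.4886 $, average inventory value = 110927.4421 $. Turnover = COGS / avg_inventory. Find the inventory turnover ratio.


Turnover = 1366121.4886 / 110927.4421 = 12.3155

12.3155


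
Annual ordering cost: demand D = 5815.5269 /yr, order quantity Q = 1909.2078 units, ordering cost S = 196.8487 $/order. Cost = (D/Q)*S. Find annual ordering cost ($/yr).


Number of orders = D/Q = 3.0460
Cost = 3.0460 * 196.8487 = 599.6094

599.6094 $/yr


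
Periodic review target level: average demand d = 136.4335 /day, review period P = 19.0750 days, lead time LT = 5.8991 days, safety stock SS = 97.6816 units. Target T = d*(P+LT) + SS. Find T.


P + LT = 24.9741
d*(P+LT) = 136.4335 * 24.9741 = 3407.3039
T = 3407.3039 + 97.6816 = 3504.9855

3504.9855 units


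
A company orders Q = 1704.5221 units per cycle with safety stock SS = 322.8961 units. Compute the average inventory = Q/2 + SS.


Q/2 = 852.2610
Avg = 852.2610 + 322.8961 = 1175.1572

1175.1572 units


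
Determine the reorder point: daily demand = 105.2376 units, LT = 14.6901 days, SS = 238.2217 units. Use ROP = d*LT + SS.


d*LT = 105.2376 * 14.6901 = 1545.9509
ROP = 1545.9509 + 238.2217 = 1784.1726

1784.1726 units


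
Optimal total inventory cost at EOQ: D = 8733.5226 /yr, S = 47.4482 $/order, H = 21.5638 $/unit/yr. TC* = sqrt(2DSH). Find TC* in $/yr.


2*D*S*H = 17871643.0169
TC* = sqrt(17871643.0169) = 4227.4866

4227.4866 $/yr


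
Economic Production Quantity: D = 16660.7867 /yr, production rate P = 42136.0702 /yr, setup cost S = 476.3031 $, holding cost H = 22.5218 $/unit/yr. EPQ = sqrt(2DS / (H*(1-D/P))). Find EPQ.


1 - D/P = 1 - 0.3954 = 0.6046
H*(1-D/P) = 13.6166
2DS = 15871168.7073
EPQ = sqrt(1165576.5834) = 1079.6187

1079.6187 units


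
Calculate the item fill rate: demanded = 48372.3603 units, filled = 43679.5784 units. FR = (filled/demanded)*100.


FR = 43679.5784 / 48372.3603 * 100 = 90.2986

90.2986%


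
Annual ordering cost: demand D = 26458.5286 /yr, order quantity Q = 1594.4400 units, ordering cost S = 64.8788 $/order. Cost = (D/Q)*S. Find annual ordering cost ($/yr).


Number of orders = D/Q = 16.5942
Cost = 16.5942 * 64.8788 = 1076.6147

1076.6147 $/yr


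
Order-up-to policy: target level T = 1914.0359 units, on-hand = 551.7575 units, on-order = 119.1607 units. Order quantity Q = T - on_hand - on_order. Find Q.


Inventory position = OH + OO = 551.7575 + 119.1607 = 670.9182
Q = 1914.0359 - 670.9182 = 1243.1177

1243.1177 units


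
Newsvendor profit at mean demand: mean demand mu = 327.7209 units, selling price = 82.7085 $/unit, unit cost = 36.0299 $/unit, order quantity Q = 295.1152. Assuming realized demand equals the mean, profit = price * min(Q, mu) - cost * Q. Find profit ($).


Sales at mu = min(295.1152, 327.7209) = 295.1152
Revenue = 82.7085 * 295.1152 = 24408.5355
Total cost = 36.0299 * 295.1152 = 10632.9711
Profit = 24408.5355 - 10632.9711 = 13775.5644

13775.5644 $


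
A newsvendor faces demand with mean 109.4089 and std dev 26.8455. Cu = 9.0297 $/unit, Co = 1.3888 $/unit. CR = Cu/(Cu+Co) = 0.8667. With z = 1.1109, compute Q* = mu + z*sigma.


CR = Cu/(Cu+Co) = 9.0297/(9.0297+1.3888) = 0.8667
z = 1.1109
Q* = 109.4089 + 1.1109 * 26.8455 = 139.2316

139.2316 units


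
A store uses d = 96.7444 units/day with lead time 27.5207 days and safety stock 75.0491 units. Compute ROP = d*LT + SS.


d*LT = 96.7444 * 27.5207 = 2662.4736
ROP = 2662.4736 + 75.0491 = 2737.5227

2737.5227 units


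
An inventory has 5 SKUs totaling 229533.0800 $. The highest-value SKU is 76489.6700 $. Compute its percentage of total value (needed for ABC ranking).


Top item = 76489.6700
Total = 229533.0800
Percentage = 76489.6700 / 229533.0800 * 100 = 33.3240

33.3240%


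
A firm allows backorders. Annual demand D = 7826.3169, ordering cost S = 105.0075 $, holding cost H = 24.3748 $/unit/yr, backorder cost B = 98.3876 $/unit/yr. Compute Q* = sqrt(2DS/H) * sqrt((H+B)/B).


sqrt(2DS/H) = 259.6769
sqrt((H+B)/B) = 1.1170
Q* = 259.6769 * 1.1170 = 290.0653

290.0653 units


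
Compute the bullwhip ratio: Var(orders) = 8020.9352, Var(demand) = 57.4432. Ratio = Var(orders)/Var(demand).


BW = 8020.9352 / 57.4432 = 139.6325

139.6325


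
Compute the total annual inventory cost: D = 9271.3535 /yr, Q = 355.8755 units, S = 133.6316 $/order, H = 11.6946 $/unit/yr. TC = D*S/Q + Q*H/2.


Ordering cost = D*S/Q = 3481.4024
Holding cost = Q*H/2 = 2080.9108
TC = 3481.4024 + 2080.9108 = 5562.3132

5562.3132 $/yr


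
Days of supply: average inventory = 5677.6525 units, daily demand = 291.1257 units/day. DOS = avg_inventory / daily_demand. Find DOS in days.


DOS = 5677.6525 / 291.1257 = 19.5024

19.5024 days


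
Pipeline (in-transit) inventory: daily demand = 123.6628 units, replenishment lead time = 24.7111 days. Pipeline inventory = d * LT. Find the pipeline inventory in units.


Pipeline = 123.6628 * 24.7111 = 3055.8438

3055.8438 units


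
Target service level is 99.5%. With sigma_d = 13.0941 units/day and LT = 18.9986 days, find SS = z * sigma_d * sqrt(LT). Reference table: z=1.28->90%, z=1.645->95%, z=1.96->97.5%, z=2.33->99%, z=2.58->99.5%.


From the table, SL = 99.5% corresponds to z = 2.58
sqrt(LT) = sqrt(18.9986) = 4.3587
SS = 2.58 * 13.0941 * 4.3587 = 147.2503

147.2503 units


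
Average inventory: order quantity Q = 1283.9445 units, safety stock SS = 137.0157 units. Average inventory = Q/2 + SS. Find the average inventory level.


Q/2 = 641.9723
Avg = 641.9723 + 137.0157 = 778.9880

778.9880 units


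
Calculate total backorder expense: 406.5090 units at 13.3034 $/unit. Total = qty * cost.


Total = 406.5090 * 13.3034 = 5407.9518

5407.9518 $


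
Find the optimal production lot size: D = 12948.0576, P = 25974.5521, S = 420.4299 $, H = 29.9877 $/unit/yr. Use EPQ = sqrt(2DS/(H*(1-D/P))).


1 - D/P = 1 - 0.4985 = 0.5015
H*(1-D/P) = 15.0391
2DS = 10887501.1239
EPQ = sqrt(723944.9823) = 850.8496

850.8496 units


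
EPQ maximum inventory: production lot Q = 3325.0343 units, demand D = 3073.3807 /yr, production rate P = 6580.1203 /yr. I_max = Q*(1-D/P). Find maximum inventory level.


D/P = 0.4671
1 - D/P = 0.5329
I_max = 3325.0343 * 0.5329 = 1772.0086

1772.0086 units


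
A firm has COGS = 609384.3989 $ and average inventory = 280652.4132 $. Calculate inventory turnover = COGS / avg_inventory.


Turnover = 609384.3989 / 280652.4132 = 2.1713

2.1713


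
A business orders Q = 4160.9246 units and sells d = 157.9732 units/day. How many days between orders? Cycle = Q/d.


Cycle = 4160.9246 / 157.9732 = 26.3394

26.3394 days


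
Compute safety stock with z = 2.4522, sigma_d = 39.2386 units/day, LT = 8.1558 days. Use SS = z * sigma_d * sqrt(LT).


sqrt(LT) = sqrt(8.1558) = 2.8558
SS = 2.4522 * 39.2386 * 2.8558 = 274.7911

274.7911 units


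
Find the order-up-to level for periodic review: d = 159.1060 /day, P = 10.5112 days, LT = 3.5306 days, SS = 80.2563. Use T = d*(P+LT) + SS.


P + LT = 14.0418
d*(P+LT) = 159.1060 * 14.0418 = 2234.1346
T = 2234.1346 + 80.2563 = 2314.3909

2314.3909 units


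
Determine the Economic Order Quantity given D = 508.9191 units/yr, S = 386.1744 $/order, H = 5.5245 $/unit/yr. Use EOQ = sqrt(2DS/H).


2*D*S = 2 * 508.9191 * 386.1744 = 393063.0562
2*D*S/H = 71149.0734
EOQ = sqrt(71149.0734) = 266.7378

266.7378 units


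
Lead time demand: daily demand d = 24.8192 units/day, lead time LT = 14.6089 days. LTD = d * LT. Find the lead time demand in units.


LTD = 24.8192 * 14.6089 = 362.5812

362.5812 units


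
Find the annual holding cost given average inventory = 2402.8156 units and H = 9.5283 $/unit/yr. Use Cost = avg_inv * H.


Cost = 2402.8156 * 9.5283 = 22894.7479

22894.7479 $/yr


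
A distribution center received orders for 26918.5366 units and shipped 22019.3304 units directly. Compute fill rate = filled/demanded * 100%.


FR = 22019.3304 / 26918.5366 * 100 = 81.7999

81.7999%


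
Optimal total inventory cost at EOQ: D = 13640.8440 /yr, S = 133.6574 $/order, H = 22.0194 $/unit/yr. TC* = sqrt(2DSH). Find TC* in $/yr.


2*D*S*H = 80291528.8352
TC* = sqrt(80291528.8352) = 8960.5540

8960.5540 $/yr


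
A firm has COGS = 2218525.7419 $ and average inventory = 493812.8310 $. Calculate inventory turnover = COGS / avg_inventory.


Turnover = 2218525.7419 / 493812.8310 = 4.4926

4.4926


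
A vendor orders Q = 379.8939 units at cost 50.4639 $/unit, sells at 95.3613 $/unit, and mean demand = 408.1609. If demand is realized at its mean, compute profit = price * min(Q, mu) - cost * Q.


Sales at mu = min(379.8939, 408.1609) = 379.8939
Revenue = 95.3613 * 379.8939 = 36227.1762
Total cost = 50.4639 * 379.8939 = 19170.9278
Profit = 36227.1762 - 19170.9278 = 17056.2484

17056.2484 $


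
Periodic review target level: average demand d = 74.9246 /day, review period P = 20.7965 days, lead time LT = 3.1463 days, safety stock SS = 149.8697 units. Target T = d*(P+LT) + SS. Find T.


P + LT = 23.9428
d*(P+LT) = 74.9246 * 23.9428 = 1793.9047
T = 1793.9047 + 149.8697 = 1943.7744

1943.7744 units


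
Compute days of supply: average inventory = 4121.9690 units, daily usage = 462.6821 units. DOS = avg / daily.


DOS = 4121.9690 / 462.6821 = 8.9089

8.9089 days


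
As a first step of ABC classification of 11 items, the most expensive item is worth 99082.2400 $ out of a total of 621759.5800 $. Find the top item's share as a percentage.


Top item = 99082.2400
Total = 621759.5800
Percentage = 99082.2400 / 621759.5800 * 100 = 15.9358

15.9358%


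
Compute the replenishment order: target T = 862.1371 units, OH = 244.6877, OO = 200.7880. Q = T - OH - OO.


Inventory position = OH + OO = 244.6877 + 200.7880 = 445.4757
Q = 862.1371 - 445.4757 = 416.6614

416.6614 units


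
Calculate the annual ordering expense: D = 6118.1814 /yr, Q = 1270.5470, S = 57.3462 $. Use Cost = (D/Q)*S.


Number of orders = D/Q = 4.8154
Cost = 4.8154 * 57.3462 = 276.1444

276.1444 $/yr


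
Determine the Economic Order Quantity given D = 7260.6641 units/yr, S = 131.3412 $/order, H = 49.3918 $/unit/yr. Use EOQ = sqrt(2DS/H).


2*D*S = 2 * 7260.6641 * 131.3412 = 1907248.6714
2*D*S/H = 38614.6824
EOQ = sqrt(38614.6824) = 196.5062

196.5062 units


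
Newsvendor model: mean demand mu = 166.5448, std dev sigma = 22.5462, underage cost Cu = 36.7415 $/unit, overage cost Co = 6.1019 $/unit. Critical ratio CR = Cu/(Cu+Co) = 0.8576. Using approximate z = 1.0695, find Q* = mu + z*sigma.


CR = Cu/(Cu+Co) = 36.7415/(36.7415+6.1019) = 0.8576
z = 1.0695
Q* = 166.5448 + 1.0695 * 22.5462 = 190.6580

190.6580 units


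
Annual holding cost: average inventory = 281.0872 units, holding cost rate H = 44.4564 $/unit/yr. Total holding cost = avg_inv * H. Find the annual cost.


Cost = 281.0872 * 44.4564 = 12496.1250

12496.1250 $/yr


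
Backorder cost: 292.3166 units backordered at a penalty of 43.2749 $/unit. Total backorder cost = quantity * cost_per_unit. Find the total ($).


Total = 292.3166 * 43.2749 = 12649.9716

12649.9716 $


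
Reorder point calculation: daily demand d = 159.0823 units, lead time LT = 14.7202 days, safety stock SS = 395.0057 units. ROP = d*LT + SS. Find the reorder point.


d*LT = 159.0823 * 14.7202 = 2341.7233
ROP = 2341.7233 + 395.0057 = 2736.7290

2736.7290 units


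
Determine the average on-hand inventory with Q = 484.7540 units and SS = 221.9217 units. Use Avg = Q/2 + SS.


Q/2 = 242.3770
Avg = 242.3770 + 221.9217 = 464.2987

464.2987 units


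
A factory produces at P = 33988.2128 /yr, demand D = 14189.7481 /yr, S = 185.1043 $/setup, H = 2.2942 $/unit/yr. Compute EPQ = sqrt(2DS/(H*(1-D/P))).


1 - D/P = 1 - 0.4175 = 0.5825
H*(1-D/P) = 1.3364
2DS = 5253166.7785
EPQ = sqrt(3930852.3277) = 1982.6377

1982.6377 units


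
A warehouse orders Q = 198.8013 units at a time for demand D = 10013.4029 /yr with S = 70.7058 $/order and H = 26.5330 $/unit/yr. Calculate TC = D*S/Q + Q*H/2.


Ordering cost = D*S/Q = 3561.3734
Holding cost = Q*H/2 = 2637.3974
TC = 3561.3734 + 2637.3974 = 6198.7709

6198.7709 $/yr


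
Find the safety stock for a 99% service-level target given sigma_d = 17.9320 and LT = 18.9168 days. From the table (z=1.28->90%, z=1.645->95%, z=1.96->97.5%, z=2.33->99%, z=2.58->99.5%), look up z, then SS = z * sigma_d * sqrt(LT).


From the table, SL = 99% corresponds to z = 2.33
sqrt(LT) = sqrt(18.9168) = 4.3493
SS = 2.33 * 17.9320 * 4.3493 = 181.7224

181.7224 units


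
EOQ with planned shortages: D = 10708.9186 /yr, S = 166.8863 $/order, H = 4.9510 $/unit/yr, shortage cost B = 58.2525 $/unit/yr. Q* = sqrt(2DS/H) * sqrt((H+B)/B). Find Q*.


sqrt(2DS/H) = 849.6727
sqrt((H+B)/B) = 1.0416
Q* = 849.6727 * 1.0416 = 885.0442

885.0442 units
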